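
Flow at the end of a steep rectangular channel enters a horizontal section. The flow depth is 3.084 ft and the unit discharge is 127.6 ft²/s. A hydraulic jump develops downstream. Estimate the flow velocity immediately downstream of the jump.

V₁ = q/y₁ = 127.6/3.084 = 41.37 ft/s. Fr₁ = V₁/√(g·y₁) = 41.37/√(32.2×3.084) = 4.152.
Conjugate-depth relation: y₂/y₁ = ½[√(1 + 8Fr₁²) − 1] = ½[√138.91 − 1] = 5.393.
y₂ = 5.393 × 3.084 = 16.63 ft.
V₂ = q/y₂ = 127.6/16.63 = 7.672 ft/s.

V₂ = 7.672 ft/s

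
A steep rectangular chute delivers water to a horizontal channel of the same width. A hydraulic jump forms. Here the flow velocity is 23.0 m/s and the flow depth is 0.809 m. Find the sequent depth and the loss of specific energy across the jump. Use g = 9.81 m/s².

y₂ = 8.95 m; ΔE = 18.6 m

Fr₁ = V₁/√(g·y₁) = 23.0/√(9.81×0.809) = 8.16.
Conjugate-depth relation: y₂/y₁ = ½[√(1 + 8Fr₁²) − 1] = ½[√534.2 − 1] = 11.1.
y₂ = 11.1 × 0.809 = 8.95 m.
Head loss: ΔE = (y₂ − y₁)³/(4y₁y₂) = (8.95 − 0.809)³/(4×0.809×8.95) = 539/28.9 = 18.6 m.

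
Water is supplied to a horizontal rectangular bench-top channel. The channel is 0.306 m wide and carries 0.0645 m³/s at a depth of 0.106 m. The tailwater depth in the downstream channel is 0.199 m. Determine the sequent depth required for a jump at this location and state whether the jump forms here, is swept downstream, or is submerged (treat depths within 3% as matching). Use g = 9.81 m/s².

q = Q/b = 0.0645/0.306 = 0.211 m²/s; V₁ = q/y₁ = 1.99 m/s. Fr₁ = V₁/√(g·y₁) = 1.95.
By Bélanger, y₂/y₁ = ½[√(1 + 8Fr₁²) − 1] = ½[√31.42 − 1] = 2.30.
y₂ = 2.30 × 0.106 = 0.244 m.
Tailwater y_tw = 0.199 m: y_tw < y₂, so the jump is swept downstream.

y₂ = 0.244 m; the jump is swept downstream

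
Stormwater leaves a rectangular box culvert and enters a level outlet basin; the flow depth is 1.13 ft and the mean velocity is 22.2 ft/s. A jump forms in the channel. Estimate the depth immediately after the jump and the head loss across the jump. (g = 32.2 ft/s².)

Fr₁ = V₁/√(g·y₁) = 22.2/√(32.2×1.13) = 3.68.
From the momentum equation for a rectangular channel, y₂/y₁ = ½[√(1 + 8Fr₁²) − 1] = ½[√109.4 − 1] = 4.73.
y₂ = 4.73 × 1.13 = 5.34 ft.
Head loss: ΔE = (y₂ − y₁)³/(4y₁y₂) = (5.34 − 1.13)³/(4×1.13×5.34) = 74.8/24.2 = 3.10 ft.

y₂ = 5.34 ft; ΔE = 3.10 ft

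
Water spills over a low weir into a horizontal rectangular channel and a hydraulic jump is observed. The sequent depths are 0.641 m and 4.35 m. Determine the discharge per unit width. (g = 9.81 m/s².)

q = 8.26 m²/s

For a rectangular channel the momentum equation gives q² = ½·g·y₁·y₂·(y₁ + y₂) = ½×9.81×0.641×4.35×4.99 = 68.3.
q = √68.3 = 8.26 m²/s.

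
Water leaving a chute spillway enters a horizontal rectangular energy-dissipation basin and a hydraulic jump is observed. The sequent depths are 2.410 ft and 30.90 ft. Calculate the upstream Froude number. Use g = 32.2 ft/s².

For a rectangular channel the momentum equation gives q² = ½·g·y₁·y₂·(y₁ + y₂) = ½×32.2×2.410×30.90×33.31 = 39937.
q = √39937 = 199.8 ft²/s.
V₁ = q/y₁ = 82.92 ft/s; Fr₁ = V₁/√(g·y₁) = 9.413.

Fr₁ = 9.413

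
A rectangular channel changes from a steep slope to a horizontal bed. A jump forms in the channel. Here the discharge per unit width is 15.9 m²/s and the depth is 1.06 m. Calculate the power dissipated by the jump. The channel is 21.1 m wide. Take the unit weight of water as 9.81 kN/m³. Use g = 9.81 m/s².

V₁ = q/y₁ = 15.9/1.06 = 15.0 m/s. Fr₁ = V₁/√(g·y₁) = 15.0/√(9.81×1.06) = 4.65.
Bélanger equation: y₂/y₁ = ½[√(1 + 8Fr₁²) − 1] = ½[√174.1 − 1] = 6.10.
y₂ = 6.10 × 1.06 = 6.46 m.
Head loss: ΔE = (y₂ − y₁)³/(4y₁y₂) = (6.46 − 1.06)³/(4×1.06×6.46) = 158/27.4 = 5.76 m.
Q = q·b = 15.9 × 21.1 = 335 m³/s. P = γ·Q·ΔE = 9.81 × 335 × 5.76 = 18945 kW.

P = 18945 kW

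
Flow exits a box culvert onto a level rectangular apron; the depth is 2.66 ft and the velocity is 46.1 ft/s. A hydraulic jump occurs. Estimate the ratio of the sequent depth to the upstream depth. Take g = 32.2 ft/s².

y₂/y₁ = 6.56

Fr₁ = V₁/√(g·y₁) = 46.1/√(32.2×2.66) = 4.98.
Conjugate-depth relation: y₂/y₁ = ½[√(1 + 8Fr₁²) − 1] = ½[√199.5 − 1] = 6.56.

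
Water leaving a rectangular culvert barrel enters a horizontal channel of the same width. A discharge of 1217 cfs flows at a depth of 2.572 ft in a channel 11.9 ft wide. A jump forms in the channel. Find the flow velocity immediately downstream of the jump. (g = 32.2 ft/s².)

V₂ = 6.977 ft/s

q = Q/b = 1217/11.9 = 102.3 ft²/s; V₁ = q/y₁ = 39.76 ft/s. Fr₁ = V₁/√(g·y₁) = 4.369.
From the momentum equation for a rectangular channel, y₂/y₁ = ½[√(1 + 8Fr₁²) − 1] = ½[√153.72 − 1] = 5.699.
y₂ = 5.699 × 2.572 = 14.66 ft.
V₂ = q/y₂ = 102.3/14.66 = 6.977 ft/s.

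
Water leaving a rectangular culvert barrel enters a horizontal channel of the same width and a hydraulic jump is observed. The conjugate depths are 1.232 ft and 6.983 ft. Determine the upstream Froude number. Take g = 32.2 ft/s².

For a rectangular channel the momentum equation gives q² = ½·g·y₁·y₂·(y₁ + y₂) = ½×32.2×1.232×6.983×8.215 = 1138.
q = √1138 = 33.73 ft²/s.
V₁ = q/y₁ = 27.38 ft/s; Fr₁ = V₁/√(g·y₁) = 4.347.

Fr₁ = 4.347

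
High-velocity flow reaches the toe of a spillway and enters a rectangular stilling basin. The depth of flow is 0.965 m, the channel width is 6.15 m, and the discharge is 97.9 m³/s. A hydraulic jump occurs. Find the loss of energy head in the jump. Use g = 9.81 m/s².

ΔE = 7.71 m

q = Q/b = 97.9/6.15 = 15.9 m²/s; V₁ = q/y₁ = 16.5 m/s. Fr₁ = V₁/√(g·y₁) = 5.36.
Bélanger equation: y₂/y₁ = ½[√(1 + 8Fr₁²) − 1] = ½[√231.0 − 1] = 7.10.
y₂ = 7.10 × 0.965 = 6.85 m.
Head loss: ΔE = (y₂ − y₁)³/(4y₁y₂) = (6.85 − 0.965)³/(4×0.965×6.85) = 204/26.4 = 7.71 m.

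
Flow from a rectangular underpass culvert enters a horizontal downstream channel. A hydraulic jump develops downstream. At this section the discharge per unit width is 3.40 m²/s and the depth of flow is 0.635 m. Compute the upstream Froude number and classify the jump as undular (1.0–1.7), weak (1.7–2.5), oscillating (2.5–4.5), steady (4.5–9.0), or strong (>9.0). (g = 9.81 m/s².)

Fr₁ = 2.15; weak jump

V₁ = q/y₁ = 3.40/0.635 = 5.35 m/s. Fr₁ = V₁/√(g·y₁) = 5.35/√(9.81×0.635) = 2.15.
Fr₁ = 2.15 lies in the weak range.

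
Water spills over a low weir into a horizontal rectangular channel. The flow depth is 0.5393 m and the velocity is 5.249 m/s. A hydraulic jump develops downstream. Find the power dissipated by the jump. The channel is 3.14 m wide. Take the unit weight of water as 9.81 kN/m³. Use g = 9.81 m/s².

P = 23.40 kW

Fr₁ = V₁/√(g·y₁) = 5.249/√(9.81×0.5393) = 2.282.
From the momentum equation for a rectangular channel, y₂/y₁ = ½[√(1 + 8Fr₁²) − 1] = ½[√42.662 − 1] = 2.766.
y₂ = 2.766 × 0.5393 = 1.492 m.
Head loss: ΔE = (y₂ − y₁)³/(4y₁y₂) = (1.492 − 0.5393)³/(4×0.5393×1.492) = 0.8636/3.218 = 0.2684 m.
q = V₁·y₁ = 5.249 × 0.5393 = 2.831 m²/s. Q = q·b = 2.831 × 3.14 = 8.889 m³/s. P = γ·Q·ΔE = 9.81 × 8.889 × 0.2684 = 23.40 kW.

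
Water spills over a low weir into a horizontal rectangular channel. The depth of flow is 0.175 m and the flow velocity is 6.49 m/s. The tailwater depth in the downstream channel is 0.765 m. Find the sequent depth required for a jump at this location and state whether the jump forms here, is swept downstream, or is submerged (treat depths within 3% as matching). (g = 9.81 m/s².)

y₂ = 1.14 m; the jump is swept downstream

Fr₁ = V₁/√(g·y₁) = 6.49/√(9.81×0.175) = 4.95.
Bélanger equation: y₂/y₁ = ½[√(1 + 8Fr₁²) − 1] = ½[√197.3 − 1] = 6.52.
y₂ = 6.52 × 0.175 = 1.14 m.
Tailwater y_tw = 0.765 m: y_tw < y₂, so the jump is swept downstream.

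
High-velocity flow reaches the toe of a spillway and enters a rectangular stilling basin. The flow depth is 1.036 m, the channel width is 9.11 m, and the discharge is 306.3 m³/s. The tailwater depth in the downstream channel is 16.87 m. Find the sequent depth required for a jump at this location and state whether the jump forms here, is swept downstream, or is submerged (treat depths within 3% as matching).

y₂ = 14.41 m; the jump is submerged

q = Q/b = 306.3/9.11 = 33.62 m²/s; V₁ = q/y₁ = 32.45 m/s. Fr₁ = V₁/√(g·y₁) = 10.18.
Bélanger equation: y₂/y₁ = ½[√(1 + 8Fr₁²) − 1] = ½[√830.08 − 1] = 13.91.
y₂ = 13.91 × 1.036 = 14.41 m.
Tailwater y_tw = 16.87 m: y_tw > y₂, so the jump is submerged.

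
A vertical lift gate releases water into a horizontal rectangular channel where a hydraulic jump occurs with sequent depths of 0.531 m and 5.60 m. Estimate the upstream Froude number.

Fr₁ = 7.80

For a rectangular channel the momentum equation gives q² = ½·g·y₁·y₂·(y₁ + y₂) = ½×9.81×0.531×5.60×6.13 = 89.4.
q = √89.4 = 9.46 m²/s.
V₁ = q/y₁ = 17.8 m/s; Fr₁ = V₁/√(g·y₁) = 7.80.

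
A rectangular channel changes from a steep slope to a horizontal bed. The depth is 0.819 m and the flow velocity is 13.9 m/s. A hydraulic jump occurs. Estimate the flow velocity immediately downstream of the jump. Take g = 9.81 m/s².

V₂ = 2.15 m/s

Fr₁ = V₁/√(g·y₁) = 13.9/√(9.81×0.819) = 4.90.
By Bélanger, y₂/y₁ = ½[√(1 + 8Fr₁²) − 1] = ½[√193.4 − 1] = 6.45.
y₂ = 6.45 × 0.819 = 5.29 m.
q = V₁·y₁ = 13.9 × 0.819 = 11.4 m²/s.
V₂ = q/y₂ = 11.4/5.29 = 2.15 m/s.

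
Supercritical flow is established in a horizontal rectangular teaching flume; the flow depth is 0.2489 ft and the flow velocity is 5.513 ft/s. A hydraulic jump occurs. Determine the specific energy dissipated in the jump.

ΔE = 0.05933 ft

Fr₁ = V₁/√(g·y₁) = 5.513/√(32.2×0.2489) = 1.947.
From the momentum equation for a rectangular channel, y₂/y₁ = ½[√(1 + 8Fr₁²) − 1] = ½[√31.338 − 1] = 2.299.
y₂ = 2.299 × 0.2489 = 0.5722 ft.
q = V₁·y₁ = 5.513 × 0.2489 = 1.372 ft²/s. V₂ = q/y₂ = 1.372/0.5722 = 2.398 ft/s. E₁ = y₁ + V₁²/2g = 0.7208 ft; E₂ = y₂ + V₂²/2g = 0.6615 ft. ΔE = E₁ − E₂ = 0.05933 ft.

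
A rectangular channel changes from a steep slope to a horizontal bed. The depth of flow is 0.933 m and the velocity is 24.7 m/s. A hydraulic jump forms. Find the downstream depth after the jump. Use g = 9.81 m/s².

y₂ = 10.3 m

Fr₁ = V₁/√(g·y₁) = 24.7/√(9.81×0.933) = 8.16.
Sequent-depth ratio: y₂/y₁ = ½[√(1 + 8Fr₁²) − 1] = ½[√534.3 − 1] = 11.1.
y₂ = 11.1 × 0.933 = 10.3 m.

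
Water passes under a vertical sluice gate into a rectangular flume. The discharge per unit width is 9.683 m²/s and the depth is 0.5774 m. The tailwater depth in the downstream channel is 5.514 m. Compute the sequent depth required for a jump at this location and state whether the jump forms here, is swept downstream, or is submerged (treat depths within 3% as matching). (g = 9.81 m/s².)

y₂ = 5.472 m; the jump forms here

V₁ = q/y₁ = 9.683/0.5774 = 16.77 m/s. Fr₁ = V₁/√(g·y₁) = 16.77/√(9.81×0.5774) = 7.046.
Sequent-depth ratio: y₂/y₁ = ½[√(1 + 8Fr₁²) − 1] = ½[√398.20 − 1] = 9.477.
y₂ = 9.477 × 0.5774 = 5.472 m.
Tailwater y_tw = 5.514 m: y_tw ≈ y₂, so the jump forms here.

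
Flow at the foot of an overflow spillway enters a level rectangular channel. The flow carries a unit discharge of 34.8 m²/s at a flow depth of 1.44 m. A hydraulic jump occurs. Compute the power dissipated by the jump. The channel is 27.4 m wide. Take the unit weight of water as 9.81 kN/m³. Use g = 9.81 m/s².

P = 172219 kW

V₁ = q/y₁ = 34.8/1.44 = 24.2 m/s. Fr₁ = V₁/√(g·y₁) = 24.2/√(9.81×1.44) = 6.43.
Bélanger equation: y₂/y₁ = ½[√(1 + 8Fr₁²) − 1] = ½[√331.7 − 1] = 8.61.
y₂ = 8.61 × 1.44 = 12.4 m.
V₂ = q/y₂ = 34.8/12.4 = 2.81 m/s. E₁ = y₁ + V₁²/2g = 31.2 m; E₂ = y₂ + V₂²/2g = 12.8 m. ΔE = E₁ − E₂ = 18.4 m.
Q = q·b = 34.8 × 27.4 = 954 m³/s. P = γ·Q·ΔE = 9.81 × 954 × 18.4 = 172219 kW.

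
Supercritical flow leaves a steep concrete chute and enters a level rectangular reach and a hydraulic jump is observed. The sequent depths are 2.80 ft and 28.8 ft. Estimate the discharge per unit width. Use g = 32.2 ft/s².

For a rectangular channel the momentum equation gives q² = ½·g·y₁·y₂·(y₁ + y₂) = ½×32.2×2.80×28.8×31.6 = 41026.
q = √41026 = 203 ft²/s.

q = 203 ft²/s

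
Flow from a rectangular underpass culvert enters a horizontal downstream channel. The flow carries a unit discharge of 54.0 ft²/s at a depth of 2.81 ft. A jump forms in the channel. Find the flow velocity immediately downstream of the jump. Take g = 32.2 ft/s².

V₁ = q/y₁ = 54.0/2.81 = 19.2 ft/s. Fr₁ = V₁/√(g·y₁) = 19.2/√(32.2×2.81) = 2.02.
By Bélanger, y₂/y₁ = ½[√(1 + 8Fr₁²) − 1] = ½[√33.65 − 1] = 2.40.
y₂ = 2.40 × 2.81 = 6.75 ft.
V₂ = q/y₂ = 54.0/6.75 = 8.01 ft/s.

V₂ = 8.01 ft/s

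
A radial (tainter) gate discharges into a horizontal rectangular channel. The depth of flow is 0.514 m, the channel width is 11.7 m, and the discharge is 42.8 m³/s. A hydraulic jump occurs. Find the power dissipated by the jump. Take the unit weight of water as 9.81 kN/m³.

P = 367 kW

q = Q/b = 42.8/11.7 = 3.66 m²/s; V₁ = q/y₁ = 7.12 m/s. Fr₁ = V₁/√(g·y₁) = 3.17.
Sequent-depth ratio: y₂/y₁ = ½[√(1 + 8Fr₁²) − 1] = ½[√81.36 − 1] = 4.01.
y₂ = 4.01 × 0.514 = 2.06 m.
V₂ = q/y₂ = 3.66/2.06 = 1.77 m/s. E₁ = y₁ + V₁²/2g = 3.10 m; E₂ = y₂ + V₂²/2g = 2.22 m. ΔE = E₁ − E₂ = 0.874 m.
P = γ·Q·ΔE = 9.81 × 42.8 × 0.874 = 367 kW.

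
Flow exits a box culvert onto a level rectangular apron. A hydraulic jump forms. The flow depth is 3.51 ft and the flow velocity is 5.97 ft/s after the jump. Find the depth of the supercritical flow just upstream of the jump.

Fr₂ = V₂/√(g·y₂) = 5.97/√(32.2×3.51) = 0.562.
The Bélanger relation is symmetric: y₁/y₂ = ½[√(1 + 8Fr₂²) − 1] = ½[√3.523 − 1] = 0.438.
y₁ = 0.438 × 3.51 = 1.54 ft.

y₁ = 1.54 ft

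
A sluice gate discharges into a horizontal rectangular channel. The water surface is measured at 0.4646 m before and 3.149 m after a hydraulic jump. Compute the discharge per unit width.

For a rectangular channel the momentum equation gives q² = ½·g·y₁·y₂·(y₁ + y₂) = ½×9.81×0.4646×3.149×3.614 = 25.93.
q = √25.93 = 5.092 m²/s.

q = 5.092 m²/s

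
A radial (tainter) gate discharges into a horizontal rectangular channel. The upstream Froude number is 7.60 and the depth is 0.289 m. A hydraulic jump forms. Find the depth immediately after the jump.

y₂ = 2.97 m

Fr₁ = 7.60 (given).
Conjugate-depth relation: y₂/y₁ = ½[√(1 + 8Fr₁²) − 1] = ½[√463.1 − 1] = 10.3.
y₂ = 10.3 × 0.289 = 2.97 m.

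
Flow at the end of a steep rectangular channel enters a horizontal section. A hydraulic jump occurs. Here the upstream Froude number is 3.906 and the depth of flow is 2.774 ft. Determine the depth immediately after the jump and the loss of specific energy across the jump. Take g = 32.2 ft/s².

y₂ = 14.00 ft; ΔE = 9.105 ft

Fr₁ = 3.906 (given).
Conjugate-depth relation: y₂/y₁ = ½[√(1 + 8Fr₁²) − 1] = ½[√123.05 − 1] = 5.047.
y₂ = 5.047 × 2.774 = 14.00 ft.
V₁ = Fr₁·√(g·y₁) = 3.906×√(32.2×2.774) = 36.92 ft/s; q = V₁·y₁ = 102.4 ft²/s. V₂ = q/y₂ = 102.4/14.00 = 7.315 ft/s. E₁ = y₁ + V₁²/2g = 23.94 ft; E₂ = y₂ + V₂²/2g = 14.83 ft. ΔE = E₁ − E₂ = 9.105 ft.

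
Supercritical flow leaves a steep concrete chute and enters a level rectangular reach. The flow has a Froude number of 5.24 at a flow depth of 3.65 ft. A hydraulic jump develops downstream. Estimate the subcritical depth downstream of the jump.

y₂ = 25.3 ft

Fr₁ = 5.24 (given).
Bélanger equation: y₂/y₁ = ½[√(1 + 8Fr₁²) − 1] = ½[√220.7 − 1] = 6.93.
y₂ = 6.93 × 3.65 = 25.3 ft.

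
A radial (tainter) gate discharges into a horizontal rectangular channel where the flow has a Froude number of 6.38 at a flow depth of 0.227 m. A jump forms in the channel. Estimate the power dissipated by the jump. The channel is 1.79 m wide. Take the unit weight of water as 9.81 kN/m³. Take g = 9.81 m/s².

Fr₁ = 6.38 (given).
Conjugate-depth relation: y₂/y₁ = ½[√(1 + 8Fr₁²) − 1] = ½[√326.6 − 1] = 8.54.
y₂ = 8.54 × 0.227 = 1.94 m.
Head loss: ΔE = (y₂ − y₁)³/(4y₁y₂) = (1.94 − 0.227)³/(4×0.227×1.94) = 5.01/1.76 = 2.85 m.
V₁ = Fr₁·√(g·y₁) = 6.38×√(9.81×0.227) = 9.52 m/s; q = V₁·y₁ = 2.16 m²/s. Q = q·b = 2.16 × 1.79 = 3.87 m³/s. P = γ·Q·ΔE = 9.81 × 3.87 × 2.85 = 108 kW.

P = 108 kW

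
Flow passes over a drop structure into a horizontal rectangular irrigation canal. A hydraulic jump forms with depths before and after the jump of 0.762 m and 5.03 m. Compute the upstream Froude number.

For a rectangular channel the momentum equation gives q² = ½·g·y₁·y₂·(y₁ + y₂) = ½×9.81×0.762×5.03×5.79 = 109.
q = √109 = 10.4 m²/s.
V₁ = q/y₁ = 13.7 m/s; Fr₁ = V₁/√(g·y₁) = 5.01.

Fr₁ = 5.01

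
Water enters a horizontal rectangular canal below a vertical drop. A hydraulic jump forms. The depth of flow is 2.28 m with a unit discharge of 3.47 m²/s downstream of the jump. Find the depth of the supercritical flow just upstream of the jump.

y₁ = 0.402 m

V₂ = q/y₂ = 3.47/2.28 = 1.52 m/s; Fr₂ = V₂/√(g·y₂) = 0.322.
Since the conjugate-depth ratio holds either way, y₁/y₂ = ½[√(1 + 8Fr₂²) − 1] = ½[√1.828 − 1] = 0.176.
y₁ = 0.176 × 2.28 = 0.402 m.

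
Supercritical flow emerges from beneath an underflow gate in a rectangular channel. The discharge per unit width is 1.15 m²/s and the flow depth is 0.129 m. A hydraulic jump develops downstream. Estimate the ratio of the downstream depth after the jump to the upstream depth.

y₂/y₁ = 10.7

V₁ = q/y₁ = 1.15/0.129 = 8.91 m/s. Fr₁ = V₁/√(g·y₁) = 8.91/√(9.81×0.129) = 7.92.
By Bélanger, y₂/y₁ = ½[√(1 + 8Fr₁²) − 1] = ½[√503.4 − 1] = 10.7.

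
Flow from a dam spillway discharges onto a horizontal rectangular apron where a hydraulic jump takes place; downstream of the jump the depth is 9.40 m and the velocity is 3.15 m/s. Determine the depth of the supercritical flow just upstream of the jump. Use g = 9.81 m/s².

Fr₂ = V₂/√(g·y₂) = 3.15/√(9.81×9.40) = 0.328.
Applying the sequent-depth relation in reverse, y₁/y₂ = ½[√(1 + 8Fr₂²) − 1] = ½[√1.861 − 1] = 0.182.
y₁ = 0.182 × 9.40 = 1.71 m.

y₁ = 1.71 m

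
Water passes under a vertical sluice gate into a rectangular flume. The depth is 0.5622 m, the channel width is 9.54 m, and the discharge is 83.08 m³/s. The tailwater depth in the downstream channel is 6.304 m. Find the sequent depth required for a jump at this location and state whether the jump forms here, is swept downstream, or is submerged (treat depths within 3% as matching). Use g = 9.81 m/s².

y₂ = 4.971 m; the jump is submerged

q = Q/b = 83.08/9.54 = 8.709 m²/s; V₁ = q/y₁ = 15.49 m/s. Fr₁ = V₁/√(g·y₁) = 6.596.
By Bélanger, y₂/y₁ = ½[√(1 + 8Fr₁²) − 1] = ½[√349.05 − 1] = 8.841.
y₂ = 8.841 × 0.5622 = 4.971 m.
Tailwater y_tw = 6.304 m: y_tw > y₂, so the jump is submerged.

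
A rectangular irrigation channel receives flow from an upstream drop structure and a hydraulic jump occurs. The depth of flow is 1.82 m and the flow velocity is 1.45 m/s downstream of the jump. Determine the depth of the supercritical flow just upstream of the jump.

y₁ = 0.358 m

Fr₂ = V₂/√(g·y₂) = 1.45/√(9.81×1.82) = 0.343.
Applying the sequent-depth relation in reverse, y₁/y₂ = ½[√(1 + 8Fr₂²) − 1] = ½[√1.942 − 1] = 0.197.
y₁ = 0.197 × 1.82 = 0.358 m.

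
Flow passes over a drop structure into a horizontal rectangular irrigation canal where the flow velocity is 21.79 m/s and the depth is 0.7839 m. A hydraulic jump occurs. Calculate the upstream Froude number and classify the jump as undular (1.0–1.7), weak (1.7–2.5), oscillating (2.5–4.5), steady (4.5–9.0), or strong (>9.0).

Fr₁ = 7.858; steady jump

Fr₁ = V₁/√(g·y₁) = 21.79/√(9.81×0.7839) = 7.858.
Fr₁ = 7.858 lies in the steady range.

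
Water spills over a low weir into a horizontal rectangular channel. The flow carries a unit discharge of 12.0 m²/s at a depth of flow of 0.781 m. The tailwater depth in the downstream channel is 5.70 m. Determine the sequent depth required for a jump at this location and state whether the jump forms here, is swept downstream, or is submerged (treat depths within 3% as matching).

V₁ = q/y₁ = 12.0/0.781 = 15.4 m/s. Fr₁ = V₁/√(g·y₁) = 15.4/√(9.81×0.781) = 5.55.
From the momentum equation for a rectangular channel, y₂/y₁ = ½[√(1 + 8Fr₁²) − 1] = ½[√247.5 − 1] = 7.37.
y₂ = 7.37 × 0.781 = 5.75 m.
Tailwater y_tw = 5.70 m: y_tw ≈ y₂, so the jump forms here.

y₂ = 5.75 m; the jump forms here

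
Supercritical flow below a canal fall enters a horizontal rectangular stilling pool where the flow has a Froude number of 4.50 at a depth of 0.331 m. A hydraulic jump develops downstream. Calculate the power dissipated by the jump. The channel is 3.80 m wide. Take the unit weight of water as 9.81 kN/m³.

Fr₁ = 4.50 (given).
Conjugate-depth relation: y₂/y₁ = ½[√(1 + 8Fr₁²) − 1] = ½[√163.0 − 1] = 5.88.
y₂ = 5.88 × 0.331 = 1.95 m.
V₁ = Fr₁·√(g·y₁) = 4.50×√(9.81×0.331) = 8.11 m/s; q = V₁·y₁ = 2.68 m²/s. V₂ = q/y₂ = 2.68/1.95 = 1.38 m/s. E₁ = y₁ + V₁²/2g = 3.68 m; E₂ = y₂ + V₂²/2g = 2.04 m. ΔE = E₁ − E₂ = 1.64 m.
Q = q·b = 2.68 × 3.80 = 10.2 m³/s. P = γ·Q·ΔE = 9.81 × 10.2 × 1.64 = 164 kW.

P = 164 kW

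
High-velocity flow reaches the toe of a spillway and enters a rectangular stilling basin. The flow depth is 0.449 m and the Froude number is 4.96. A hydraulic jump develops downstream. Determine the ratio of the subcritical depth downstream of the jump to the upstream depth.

y₂/y₁ = 6.53

Fr₁ = 4.96 (given).
From the momentum equation for a rectangular channel, y₂/y₁ = ½[√(1 + 8Fr₁²) − 1] = ½[√197.8 − 1] = 6.53.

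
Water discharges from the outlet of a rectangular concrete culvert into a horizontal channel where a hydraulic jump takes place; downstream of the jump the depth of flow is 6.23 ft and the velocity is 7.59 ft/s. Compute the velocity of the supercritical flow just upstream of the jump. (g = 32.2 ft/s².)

Fr₂ = V₂/√(g·y₂) = 7.59/√(32.2×6.23) = 0.536.
Applying the sequent-depth relation in reverse, y₁/y₂ = ½[√(1 + 8Fr₂²) − 1] = ½[√3.297 − 1] = 0.408.
y₁ = 0.408 × 6.23 = 2.54 ft.
V₁ = q/y₁ = 47.3/2.54 = 18.6 ft/s.

V₁ = 18.6 ft/s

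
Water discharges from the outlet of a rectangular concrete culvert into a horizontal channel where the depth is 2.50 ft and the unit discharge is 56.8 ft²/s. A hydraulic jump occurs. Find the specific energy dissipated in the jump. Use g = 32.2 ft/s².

ΔE = 1.90 ft

V₁ = q/y₁ = 56.8/2.50 = 22.7 ft/s. Fr₁ = V₁/√(g·y₁) = 22.7/√(32.2×2.50) = 2.53.
Sequent-depth ratio: y₂/y₁ = ½[√(1 + 8Fr₁²) − 1] = ½[√52.30 − 1] = 3.12.
y₂ = 3.12 × 2.50 = 7.79 ft.
V₂ = q/y₂ = 56.8/7.79 = 7.29 ft/s. E₁ = y₁ + V₁²/2g = 10.5 ft; E₂ = y₂ + V₂²/2g = 8.62 ft. ΔE = E₁ − E₂ = 1.90 ft.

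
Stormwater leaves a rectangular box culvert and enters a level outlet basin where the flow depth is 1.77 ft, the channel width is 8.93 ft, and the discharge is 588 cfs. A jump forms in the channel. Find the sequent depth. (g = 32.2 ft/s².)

q = Q/b = 588/8.93 = 65.8 ft²/s; V₁ = q/y₁ = 37.2 ft/s. Fr₁ = V₁/√(g·y₁) = 4.93.
Sequent-depth ratio: y₂/y₁ = ½[√(1 + 8Fr₁²) − 1] = ½[√195.3 − 1] = 6.49.
y₂ = 6.49 × 1.77 = 11.5 ft.

y₂ = 11.5 ft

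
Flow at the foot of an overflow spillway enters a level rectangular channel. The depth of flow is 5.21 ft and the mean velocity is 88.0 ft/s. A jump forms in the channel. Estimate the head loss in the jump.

ΔE = 76.5 ft

Fr₁ = V₁/√(g·y₁) = 88.0/√(32.2×5.21) = 6.79.
Bélanger equation: y₂/y₁ = ½[√(1 + 8Fr₁²) − 1] = ½[√370.3 − 1] = 9.12.
y₂ = 9.12 × 5.21 = 47.5 ft.
q = V₁·y₁ = 88.0 × 5.21 = 458 ft²/s. V₂ = q/y₂ = 458/47.5 = 9.65 ft/s. E₁ = y₁ + V₁²/2g = 125 ft; E₂ = y₂ + V₂²/2g = 49.0 ft. ΔE = E₁ − E₂ = 76.5 ft.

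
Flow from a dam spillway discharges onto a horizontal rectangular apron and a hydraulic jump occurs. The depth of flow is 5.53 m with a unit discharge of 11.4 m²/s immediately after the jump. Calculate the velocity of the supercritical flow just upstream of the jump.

V₂ = q/y₂ = 11.4/5.53 = 2.06 m/s; Fr₂ = V₂/√(g·y₂) = 0.280.
The Bélanger relation is symmetric: y₁/y₂ = ½[√(1 + 8Fr₂²) − 1] = ½[√1.627 − 1] = 0.138.
y₁ = 0.138 × 5.53 = 0.762 m.
V₁ = q/y₁ = 11.4/0.762 = 15.0 m/s.

V₁ = 15.0 m/s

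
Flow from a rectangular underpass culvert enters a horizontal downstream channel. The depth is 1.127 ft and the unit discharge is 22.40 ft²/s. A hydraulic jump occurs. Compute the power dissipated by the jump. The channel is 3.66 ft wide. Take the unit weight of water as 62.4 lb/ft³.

V₁ = q/y₁ = 22.40/1.127 = 19.88 ft/s. Fr₁ = V₁/√(g·y₁) = 19.88/√(32.2×1.127) = 3.299.
Conjugate-depth relation: y₂/y₁ = ½[√(1 + 8Fr₁²) − 1] = ½[√88.088 − 1] = 4.193.
y₂ = 4.193 × 1.127 = 4.725 ft.
V₂ = q/y₂ = 22.40/4.725 = 4.740 ft/s. E₁ = y₁ + V₁²/2g = 7.261 ft; E₂ = y₂ + V₂²/2g = 5.074 ft. ΔE = E₁ − E₂ = 2.187 ft.
Q = q·b = 22.40 × 3.66 = 81.98 cfs. P = γ·Q·ΔE/550 = 62.4 × 81.98 × 2.187 / 550 = 20.34 hp.

P = 20.34 hp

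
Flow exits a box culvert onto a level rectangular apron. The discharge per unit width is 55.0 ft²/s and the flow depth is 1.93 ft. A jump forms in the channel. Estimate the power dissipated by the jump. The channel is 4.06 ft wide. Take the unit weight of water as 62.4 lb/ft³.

P = 127 hp

V₁ = q/y₁ = 55.0/1.93 = 28.5 ft/s. Fr₁ = V₁/√(g·y₁) = 28.5/√(32.2×1.93) = 3.61.
Conjugate-depth relation: y₂/y₁ = ½[√(1 + 8Fr₁²) − 1] = ½[√105.5 − 1] = 4.64.
y₂ = 4.64 × 1.93 = 8.95 ft.
Head loss: ΔE = (y₂ − y₁)³/(4y₁y₂) = (8.95 − 1.93)³/(4×1.93×8.95) = 346/69.1 = 5.00 ft.
Q = q·b = 55.0 × 4.06 = 223 cfs. P = γ·Q·ΔE/550 = 62.4 × 223 × 5.00 / 550 = 127 hp.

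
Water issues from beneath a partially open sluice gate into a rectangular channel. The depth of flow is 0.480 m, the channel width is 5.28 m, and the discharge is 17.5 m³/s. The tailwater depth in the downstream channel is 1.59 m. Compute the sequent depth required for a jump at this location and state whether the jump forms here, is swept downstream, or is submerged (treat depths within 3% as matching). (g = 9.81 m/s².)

q = Q/b = 17.5/5.28 = 3.31 m²/s; V₁ = q/y₁ = 6.90 m/s. Fr₁ = V₁/√(g·y₁) = 3.18.
From the momentum equation for a rectangular channel, y₂/y₁ = ½[√(1 + 8Fr₁²) − 1] = ½[√82.00 − 1] = 4.03.
y₂ = 4.03 × 0.480 = 1.93 m.
Tailwater y_tw = 1.59 m: y_tw < y₂, so the jump is swept downstream.

y₂ = 1.93 m; the jump is swept downstream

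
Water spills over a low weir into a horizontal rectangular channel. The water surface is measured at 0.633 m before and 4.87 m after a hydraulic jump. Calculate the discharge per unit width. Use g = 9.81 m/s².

For a rectangular channel the momentum equation gives q² = ½·g·y₁·y₂·(y₁ + y₂) = ½×9.81×0.633×4.87×5.50 = 83.2.
q = √83.2 = 9.12 m²/s.

q = 9.12 m²/s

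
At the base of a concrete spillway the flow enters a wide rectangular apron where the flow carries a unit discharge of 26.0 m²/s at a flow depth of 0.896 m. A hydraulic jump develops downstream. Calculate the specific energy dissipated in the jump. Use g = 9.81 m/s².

ΔE = 31.6 m

V₁ = q/y₁ = 26.0/0.896 = 29.0 m/s. Fr₁ = V₁/√(g·y₁) = 29.0/√(9.81×0.896) = 9.79.
Conjugate-depth relation: y₂/y₁ = ½[√(1 + 8Fr₁²) − 1] = ½[√767.4 − 1] = 13.4.
y₂ = 13.4 × 0.896 = 12.0 m.
Head loss: ΔE = (y₂ − y₁)³/(4y₁y₂) = (12.0 − 0.896)³/(4×0.896×12.0) = 1355/42.9 = 31.6 m.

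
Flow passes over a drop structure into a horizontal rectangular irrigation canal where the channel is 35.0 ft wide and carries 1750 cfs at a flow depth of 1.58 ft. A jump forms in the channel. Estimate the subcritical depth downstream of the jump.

q = Q/b = 1750/35.0 = 50.0 ft²/s; V₁ = q/y₁ = 31.6 ft/s. Fr₁ = V₁/√(g·y₁) = 4.44.
Bélanger equation: y₂/y₁ = ½[√(1 + 8Fr₁²) − 1] = ½[√158.5 − 1] = 5.79.
y₂ = 5.79 × 1.58 = 9.15 ft.

y₂ = 9.15 ft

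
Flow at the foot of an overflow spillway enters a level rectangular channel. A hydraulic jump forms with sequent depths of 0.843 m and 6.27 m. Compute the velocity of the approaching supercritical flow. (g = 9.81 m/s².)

For a rectangular channel the momentum equation gives q² = ½·g·y₁·y₂·(y₁ + y₂) = ½×9.81×0.843×6.27×7.11 = 184.
q = √184 = 13.6 m²/s.
V₁ = q/y₁ = 13.6/0.843 = 16.1 m/s.

V₁ = 16.1 m/s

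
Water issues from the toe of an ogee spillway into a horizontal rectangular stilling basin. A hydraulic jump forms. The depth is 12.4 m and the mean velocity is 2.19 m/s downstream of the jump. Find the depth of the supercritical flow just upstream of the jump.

Fr₂ = V₂/√(g·y₂) = 2.19/√(9.81×12.4) = 0.199.
Applying the sequent-depth relation in reverse, y₁/y₂ = ½[√(1 + 8Fr₂²) − 1] = ½[√1.315 − 1] = 0.0735.
y₁ = 0.0735 × 12.4 = 0.911 m.

y₁ = 0.911 m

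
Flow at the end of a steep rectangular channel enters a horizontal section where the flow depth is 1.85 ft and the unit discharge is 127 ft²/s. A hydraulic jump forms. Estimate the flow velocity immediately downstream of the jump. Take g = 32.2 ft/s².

V₁ = q/y₁ = 127/1.85 = 68.6 ft/s. Fr₁ = V₁/√(g·y₁) = 68.6/√(32.2×1.85) = 8.89.
From the momentum equation for a rectangular channel, y₂/y₁ = ½[√(1 + 8Fr₁²) − 1] = ½[√633.9 − 1] = 12.1.
y₂ = 12.1 × 1.85 = 22.4 ft.
V₂ = q/y₂ = 127/22.4 = 5.68 ft/s.

V₂ = 5.68 ft/s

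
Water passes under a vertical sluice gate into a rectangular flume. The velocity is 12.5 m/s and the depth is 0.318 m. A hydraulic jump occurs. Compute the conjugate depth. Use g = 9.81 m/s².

y₂ = 3.03 m

Fr₁ = V₁/√(g·y₁) = 12.5/√(9.81×0.318) = 7.08.
Conjugate-depth relation: y₂/y₁ = ½[√(1 + 8Fr₁²) − 1] = ½[√401.7 − 1] = 9.52.
y₂ = 9.52 × 0.318 = 3.03 m.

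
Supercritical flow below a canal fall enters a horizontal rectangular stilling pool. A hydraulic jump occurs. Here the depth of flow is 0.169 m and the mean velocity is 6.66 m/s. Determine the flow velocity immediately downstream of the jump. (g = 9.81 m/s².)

Fr₁ = V₁/√(g·y₁) = 6.66/√(9.81×0.169) = 5.17.
Bélanger equation: y₂/y₁ = ½[√(1 + 8Fr₁²) − 1] = ½[√215.0 − 1] = 6.83.
y₂ = 6.83 × 0.169 = 1.15 m.
q = V₁·y₁ = 6.66 × 0.169 = 1.13 m²/s.
V₂ = q/y₂ = 1.13/1.15 = 0.975 m/s.

V₂ = 0.975 m/s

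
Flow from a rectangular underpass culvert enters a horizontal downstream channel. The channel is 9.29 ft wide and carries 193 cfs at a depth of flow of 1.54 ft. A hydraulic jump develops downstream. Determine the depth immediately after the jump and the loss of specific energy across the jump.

y₂ = 3.47 ft; ΔE = 0.337 ft

q = Q/b = 193/9.29 = 20.8 ft²/s; V₁ = q/y₁ = 13.5 ft/s. Fr₁ = V₁/√(g·y₁) = 1.92.
From the momentum equation for a rectangular channel, y₂/y₁ = ½[√(1 + 8Fr₁²) − 1] = ½[√30.36 − 1] = 2.25.
y₂ = 2.25 × 1.54 = 3.47 ft.
V₂ = q/y₂ = 20.8/3.47 = 5.98 ft/s. E₁ = y₁ + V₁²/2g = 4.37 ft; E₂ = y₂ + V₂²/2g = 4.03 ft. ΔE = E₁ − E₂ = 0.337 ft.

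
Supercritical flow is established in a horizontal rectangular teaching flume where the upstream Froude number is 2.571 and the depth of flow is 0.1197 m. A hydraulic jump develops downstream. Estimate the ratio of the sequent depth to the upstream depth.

Fr₁ = 2.571 (given).
By Bélanger, y₂/y₁ = ½[√(1 + 8Fr₁²) − 1] = ½[√53.880 − 1] = 3.170.

y₂/y₁ = 3.170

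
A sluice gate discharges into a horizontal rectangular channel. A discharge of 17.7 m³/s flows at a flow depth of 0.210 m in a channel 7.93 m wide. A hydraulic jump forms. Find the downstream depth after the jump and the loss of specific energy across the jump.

y₂ = 2.10 m; ΔE = 3.81 m

q = Q/b = 17.7/7.93 = 2.23 m²/s; V₁ = q/y₁ = 10.6 m/s. Fr₁ = V₁/√(g·y₁) = 7.41.
Conjugate-depth relation: y₂/y₁ = ½[√(1 + 8Fr₁²) − 1] = ½[√439.7 − 1] = 9.98.
y₂ = 9.98 × 0.210 = 2.10 m.
V₂ = q/y₂ = 2.23/2.10 = 1.06 m/s. E₁ = y₁ + V₁²/2g = 5.97 m; E₂ = y₂ + V₂²/2g = 2.15 m. ΔE = E₁ − E₂ = 3.81 m.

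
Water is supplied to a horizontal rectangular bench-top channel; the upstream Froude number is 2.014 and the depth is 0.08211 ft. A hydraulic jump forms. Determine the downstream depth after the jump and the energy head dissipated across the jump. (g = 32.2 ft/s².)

y₂ = 0.1964 ft; ΔE = 0.02314 ft

Fr₁ = 2.014 (given).
Sequent-depth ratio: y₂/y₁ = ½[√(1 + 8Fr₁²) − 1] = ½[√33.450 − 1] = 2.392.
y₂ = 2.392 × 0.08211 = 0.1964 ft.
V₁ = Fr₁·√(g·y₁) = 2.014×√(32.2×0.08211) = 3.275 ft/s; q = V₁·y₁ = 0.2689 ft²/s. V₂ = q/y₂ = 0.2689/0.1964 = 1.369 ft/s. E₁ = y₁ + V₁²/2g = 0.2486 ft; E₂ = y₂ + V₂²/2g = 0.2255 ft. ΔE = E₁ − E₂ = 0.02314 ft.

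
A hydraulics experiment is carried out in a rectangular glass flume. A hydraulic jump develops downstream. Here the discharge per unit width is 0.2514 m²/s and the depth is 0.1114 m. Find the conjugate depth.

V₁ = q/y₁ = 0.2514/0.1114 = 2.257 m/s. Fr₁ = V₁/√(g·y₁) = 2.257/√(9.81×0.1114) = 2.159.
By Bélanger, y₂/y₁ = ½[√(1 + 8Fr₁²) − 1] = ½[√38.282 − 1] = 2.594.
y₂ = 2.594 × 0.1114 = 0.2889 m.

y₂ = 0.2889 m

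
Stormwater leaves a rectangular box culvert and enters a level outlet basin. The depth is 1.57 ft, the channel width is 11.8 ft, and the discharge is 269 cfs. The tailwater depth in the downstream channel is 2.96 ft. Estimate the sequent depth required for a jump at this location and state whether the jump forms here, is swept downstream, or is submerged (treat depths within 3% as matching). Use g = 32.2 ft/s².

q = Q/b = 269/11.8 = 22.8 ft²/s; V₁ = q/y₁ = 14.5 ft/s. Fr₁ = V₁/√(g·y₁) = 2.04.
Bélanger equation: y₂/y₁ = ½[√(1 + 8Fr₁²) − 1] = ½[√34.36 − 1] = 2.43.
y₂ = 2.43 × 1.57 = 3.82 ft.
Tailwater y_tw = 2.96 ft: y_tw < y₂, so the jump is swept downstream.

y₂ = 3.82 ft; the jump is swept downstream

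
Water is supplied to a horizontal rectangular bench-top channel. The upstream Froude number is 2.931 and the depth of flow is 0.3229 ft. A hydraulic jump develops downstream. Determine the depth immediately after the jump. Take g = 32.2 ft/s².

y₂ = 1.187 ft

Fr₁ = 2.931 (given).
Bélanger equation: y₂/y₁ = ½[√(1 + 8Fr₁²) − 1] = ½[√69.726 − 1] = 3.675.
y₂ = 3.675 × 0.3229 = 1.187 ft.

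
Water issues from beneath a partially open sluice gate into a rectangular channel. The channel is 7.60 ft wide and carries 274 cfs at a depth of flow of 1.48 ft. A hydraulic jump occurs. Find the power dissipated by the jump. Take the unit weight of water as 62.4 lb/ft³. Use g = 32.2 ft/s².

q = Q/b = 274/7.60 = 36.1 ft²/s; V₁ = q/y₁ = 24.4 ft/s. Fr₁ = V₁/√(g·y₁) = 3.53.
By Bélanger, y₂/y₁ = ½[√(1 + 8Fr₁²) − 1] = ½[√100.6 − 1] = 4.52.
y₂ = 4.52 × 1.48 = 6.68 ft.
Head loss: ΔE = (y₂ − y₁)³/(4y₁y₂) = (6.68 − 1.48)³/(4×1.48×6.68) = 141/39.6 = 3.56 ft.
P = γ·Q·ΔE/550 = 62.4 × 274 × 3.56 / 550 = 111 hp.

P = 111 hp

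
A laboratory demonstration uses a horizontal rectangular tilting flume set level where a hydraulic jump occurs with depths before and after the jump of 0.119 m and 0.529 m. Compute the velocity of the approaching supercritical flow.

V₁ = 3.76 m/s

For a rectangular channel the momentum equation gives q² = ½·g·y₁·y₂·(y₁ + y₂) = ½×9.81×0.119×0.529×0.648 = 0.200.
q = √0.200 = 0.447 m²/s.
V₁ = q/y₁ = 0.447/0.119 = 3.76 m/s.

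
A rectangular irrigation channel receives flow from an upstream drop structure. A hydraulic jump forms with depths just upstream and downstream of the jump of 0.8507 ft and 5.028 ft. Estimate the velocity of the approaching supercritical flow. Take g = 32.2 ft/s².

V₁ = 23.65 ft/s

For a rectangular channel the momentum equation gives q² = ½·g·y₁·y₂·(y₁ + y₂) = ½×32.2×0.8507×5.028×5.879 = 404.8.
q = √404.8 = 20.12 ft²/s.
V₁ = q/y₁ = 20.12/0.8507 = 23.65 ft/s.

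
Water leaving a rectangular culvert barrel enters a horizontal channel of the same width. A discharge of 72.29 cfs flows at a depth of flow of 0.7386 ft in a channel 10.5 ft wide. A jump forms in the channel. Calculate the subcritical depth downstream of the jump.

q = Q/b = 72.29/10.5 = 6.885 ft²/s; V₁ = q/y₁ = 9.321 ft/s. Fr₁ = V₁/√(g·y₁) = 1.911.
From the momentum equation for a rectangular channel, y₂/y₁ = ½[√(1 + 8Fr₁²) − 1] = ½[√30.227 − 1] = 2.249.
y₂ = 2.249 × 0.7386 = 1.661 ft.

y₂ = 1.661 ft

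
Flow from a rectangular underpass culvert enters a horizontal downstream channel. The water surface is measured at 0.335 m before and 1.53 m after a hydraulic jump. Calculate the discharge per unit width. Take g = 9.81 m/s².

For a rectangular channel the momentum equation gives q² = ½·g·y₁·y₂·(y₁ + y₂) = ½×9.81×0.335×1.53×1.86 = 4.69.
q = √4.69 = 2.17 m²/s.

q = 2.17 m²/s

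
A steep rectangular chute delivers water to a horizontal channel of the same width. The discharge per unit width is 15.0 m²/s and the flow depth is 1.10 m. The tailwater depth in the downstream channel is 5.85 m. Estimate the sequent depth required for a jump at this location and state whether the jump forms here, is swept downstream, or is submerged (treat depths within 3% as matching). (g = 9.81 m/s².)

y₂ = 5.93 m; the jump forms here

V₁ = q/y₁ = 15.0/1.10 = 13.6 m/s. Fr₁ = V₁/√(g·y₁) = 13.6/√(9.81×1.10) = 4.15.
Sequent-depth ratio: y₂/y₁ = ½[√(1 + 8Fr₁²) − 1] = ½[√138.9 − 1] = 5.39.
y₂ = 5.39 × 1.10 = 5.93 m.
Tailwater y_tw = 5.85 m: y_tw ≈ y₂, so the jump forms here.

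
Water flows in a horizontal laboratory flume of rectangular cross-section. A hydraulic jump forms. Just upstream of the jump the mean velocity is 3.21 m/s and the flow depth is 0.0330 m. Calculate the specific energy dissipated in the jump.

Fr₁ = V₁/√(g·y₁) = 3.21/√(9.81×0.0330) = 5.64.
Conjugate-depth relation: y₂/y₁ = ½[√(1 + 8Fr₁²) − 1] = ½[√255.6 − 1] = 7.49.
y₂ = 7.49 × 0.0330 = 0.247 m.
Head loss: ΔE = (y₂ − y₁)³/(4y₁y₂) = (0.247 − 0.0330)³/(4×0.0330×0.247) = 0.00984/0.0326 = 0.302 m.

ΔE = 0.302 m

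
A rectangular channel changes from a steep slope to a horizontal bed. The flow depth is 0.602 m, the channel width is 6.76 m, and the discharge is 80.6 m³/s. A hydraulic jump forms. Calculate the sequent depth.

y₂ = 6.64 m

q = Q/b = 80.6/6.76 = 11.9 m²/s; V₁ = q/y₁ = 19.8 m/s. Fr₁ = V₁/√(g·y₁) = 8.15.
From the momentum equation for a rectangular channel, y₂/y₁ = ½[√(1 + 8Fr₁²) − 1] = ½[√532.4 − 1] = 11.0.
y₂ = 11.0 × 0.602 = 6.64 m.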